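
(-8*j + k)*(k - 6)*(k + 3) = -8*j*k^2 + 24*j*k + 144*j + k^3 - 3*k^2 - 18*k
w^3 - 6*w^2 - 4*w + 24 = (w - 6)*(w - 2)*(w + 2)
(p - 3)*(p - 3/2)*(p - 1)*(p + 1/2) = p^4 - 5*p^3 + 25*p^2/4 - 9/4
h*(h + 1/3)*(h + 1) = h^3 + 4*h^2/3 + h/3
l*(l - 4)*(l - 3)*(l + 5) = l^4 - 2*l^3 - 23*l^2 + 60*l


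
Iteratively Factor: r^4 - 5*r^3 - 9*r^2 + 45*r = (r)*(r^3 - 5*r^2 - 9*r + 45) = r*(r + 3)*(r^2 - 8*r + 15) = r*(r - 5)*(r + 3)*(r - 3)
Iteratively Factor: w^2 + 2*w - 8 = (w + 4)*(w - 2)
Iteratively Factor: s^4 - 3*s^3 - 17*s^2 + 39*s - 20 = (s - 1)*(s^3 - 2*s^2 - 19*s + 20) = (s - 1)*(s + 4)*(s^2 - 6*s + 5) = (s - 1)^2*(s + 4)*(s - 5)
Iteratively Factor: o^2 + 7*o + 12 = (o + 4)*(o + 3)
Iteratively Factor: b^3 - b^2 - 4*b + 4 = (b + 2)*(b^2 - 3*b + 2) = (b - 1)*(b + 2)*(b - 2)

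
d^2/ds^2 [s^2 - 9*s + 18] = 2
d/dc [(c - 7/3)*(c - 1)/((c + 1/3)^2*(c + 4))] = 3*(-9*c^3 + 63*c^2 + 81*c - 215)/(27*c^5 + 243*c^4 + 657*c^3 + 505*c^2 + 152*c + 16)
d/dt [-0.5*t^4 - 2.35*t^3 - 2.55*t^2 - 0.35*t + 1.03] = -2.0*t^3 - 7.05*t^2 - 5.1*t - 0.35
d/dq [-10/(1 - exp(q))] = -5/(2*sinh(q/2)^2)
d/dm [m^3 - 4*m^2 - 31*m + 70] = 3*m^2 - 8*m - 31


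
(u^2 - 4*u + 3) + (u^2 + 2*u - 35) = 2*u^2 - 2*u - 32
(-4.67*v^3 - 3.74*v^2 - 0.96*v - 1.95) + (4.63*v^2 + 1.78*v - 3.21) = -4.67*v^3 + 0.89*v^2 + 0.82*v - 5.16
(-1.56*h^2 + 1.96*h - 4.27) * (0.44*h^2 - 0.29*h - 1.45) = -0.6864*h^4 + 1.3148*h^3 - 0.1852*h^2 - 1.6037*h + 6.1915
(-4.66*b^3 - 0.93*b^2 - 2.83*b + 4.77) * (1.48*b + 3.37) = -6.8968*b^4 - 17.0806*b^3 - 7.3225*b^2 - 2.4775*b + 16.0749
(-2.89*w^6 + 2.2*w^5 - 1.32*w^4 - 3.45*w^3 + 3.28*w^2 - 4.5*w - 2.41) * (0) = 0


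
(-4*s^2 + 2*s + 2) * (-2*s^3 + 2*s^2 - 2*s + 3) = 8*s^5 - 12*s^4 + 8*s^3 - 12*s^2 + 2*s + 6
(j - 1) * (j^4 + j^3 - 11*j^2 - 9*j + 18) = j^5 - 12*j^3 + 2*j^2 + 27*j - 18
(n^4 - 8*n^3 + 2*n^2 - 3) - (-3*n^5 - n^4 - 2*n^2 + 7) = 3*n^5 + 2*n^4 - 8*n^3 + 4*n^2 - 10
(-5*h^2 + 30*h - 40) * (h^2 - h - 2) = -5*h^4 + 35*h^3 - 60*h^2 - 20*h + 80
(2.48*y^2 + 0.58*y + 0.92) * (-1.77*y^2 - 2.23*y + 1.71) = -4.3896*y^4 - 6.557*y^3 + 1.319*y^2 - 1.0598*y + 1.5732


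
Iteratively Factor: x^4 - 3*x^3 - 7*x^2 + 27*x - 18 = (x - 1)*(x^3 - 2*x^2 - 9*x + 18) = (x - 1)*(x + 3)*(x^2 - 5*x + 6) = (x - 2)*(x - 1)*(x + 3)*(x - 3)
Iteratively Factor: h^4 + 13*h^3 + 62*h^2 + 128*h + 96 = (h + 4)*(h^3 + 9*h^2 + 26*h + 24) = (h + 3)*(h + 4)*(h^2 + 6*h + 8) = (h + 3)*(h + 4)^2*(h + 2)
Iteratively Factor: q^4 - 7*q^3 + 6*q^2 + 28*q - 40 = (q + 2)*(q^3 - 9*q^2 + 24*q - 20) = (q - 2)*(q + 2)*(q^2 - 7*q + 10) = (q - 2)^2*(q + 2)*(q - 5)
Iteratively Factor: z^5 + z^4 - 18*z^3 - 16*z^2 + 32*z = (z)*(z^4 + z^3 - 18*z^2 - 16*z + 32) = z*(z - 1)*(z^3 + 2*z^2 - 16*z - 32) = z*(z - 4)*(z - 1)*(z^2 + 6*z + 8) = z*(z - 4)*(z - 1)*(z + 2)*(z + 4)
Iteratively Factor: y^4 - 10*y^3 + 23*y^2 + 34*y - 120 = (y + 2)*(y^3 - 12*y^2 + 47*y - 60) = (y - 3)*(y + 2)*(y^2 - 9*y + 20) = (y - 4)*(y - 3)*(y + 2)*(y - 5)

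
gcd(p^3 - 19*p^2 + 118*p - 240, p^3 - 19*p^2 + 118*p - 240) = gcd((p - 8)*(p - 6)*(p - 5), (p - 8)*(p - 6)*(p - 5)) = p^3 - 19*p^2 + 118*p - 240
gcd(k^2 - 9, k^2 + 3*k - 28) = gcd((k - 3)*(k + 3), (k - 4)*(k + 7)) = 1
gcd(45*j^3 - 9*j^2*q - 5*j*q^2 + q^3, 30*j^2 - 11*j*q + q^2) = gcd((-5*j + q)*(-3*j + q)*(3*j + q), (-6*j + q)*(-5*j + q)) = -5*j + q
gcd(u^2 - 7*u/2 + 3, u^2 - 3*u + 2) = u - 2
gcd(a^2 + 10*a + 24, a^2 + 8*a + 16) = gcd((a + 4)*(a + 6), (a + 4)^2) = a + 4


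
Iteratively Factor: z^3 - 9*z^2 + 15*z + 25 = (z - 5)*(z^2 - 4*z - 5) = (z - 5)*(z + 1)*(z - 5)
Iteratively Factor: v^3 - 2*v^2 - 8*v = (v - 4)*(v^2 + 2*v) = (v - 4)*(v + 2)*(v)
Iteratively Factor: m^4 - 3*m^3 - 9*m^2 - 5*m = (m - 5)*(m^3 + 2*m^2 + m) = m*(m - 5)*(m^2 + 2*m + 1) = m*(m - 5)*(m + 1)*(m + 1)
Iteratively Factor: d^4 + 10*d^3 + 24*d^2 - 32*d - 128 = (d + 4)*(d^3 + 6*d^2 - 32) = (d + 4)^2*(d^2 + 2*d - 8) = (d - 2)*(d + 4)^2*(d + 4)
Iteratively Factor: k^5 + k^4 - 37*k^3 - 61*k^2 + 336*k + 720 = (k + 4)*(k^4 - 3*k^3 - 25*k^2 + 39*k + 180) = (k + 3)*(k + 4)*(k^3 - 6*k^2 - 7*k + 60) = (k - 4)*(k + 3)*(k + 4)*(k^2 - 2*k - 15) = (k - 4)*(k + 3)^2*(k + 4)*(k - 5)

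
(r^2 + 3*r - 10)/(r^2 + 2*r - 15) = (r - 2)/(r - 3)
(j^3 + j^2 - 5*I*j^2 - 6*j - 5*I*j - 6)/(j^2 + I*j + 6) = (j^2 + j*(1 - 3*I) - 3*I)/(j + 3*I)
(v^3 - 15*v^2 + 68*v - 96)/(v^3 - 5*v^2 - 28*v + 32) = (v^2 - 7*v + 12)/(v^2 + 3*v - 4)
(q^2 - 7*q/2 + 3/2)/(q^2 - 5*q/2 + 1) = (q - 3)/(q - 2)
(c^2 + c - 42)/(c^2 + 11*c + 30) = (c^2 + c - 42)/(c^2 + 11*c + 30)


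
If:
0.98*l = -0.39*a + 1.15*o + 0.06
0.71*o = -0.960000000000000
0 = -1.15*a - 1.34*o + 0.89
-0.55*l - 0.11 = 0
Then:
No Solution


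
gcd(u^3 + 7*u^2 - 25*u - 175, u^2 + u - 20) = u + 5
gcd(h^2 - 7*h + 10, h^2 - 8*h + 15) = h - 5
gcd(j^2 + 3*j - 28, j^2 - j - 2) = 1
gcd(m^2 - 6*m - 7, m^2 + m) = m + 1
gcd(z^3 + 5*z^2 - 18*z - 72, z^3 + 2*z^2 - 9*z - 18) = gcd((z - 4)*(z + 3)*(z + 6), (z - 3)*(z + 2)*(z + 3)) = z + 3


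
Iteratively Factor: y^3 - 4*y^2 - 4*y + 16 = (y - 4)*(y^2 - 4) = (y - 4)*(y - 2)*(y + 2)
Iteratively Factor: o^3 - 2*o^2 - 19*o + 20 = (o + 4)*(o^2 - 6*o + 5) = (o - 1)*(o + 4)*(o - 5)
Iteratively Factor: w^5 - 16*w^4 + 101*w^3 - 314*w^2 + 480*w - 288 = (w - 4)*(w^4 - 12*w^3 + 53*w^2 - 102*w + 72) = (w - 4)*(w - 2)*(w^3 - 10*w^2 + 33*w - 36) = (w - 4)*(w - 3)*(w - 2)*(w^2 - 7*w + 12) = (w - 4)*(w - 3)^2*(w - 2)*(w - 4)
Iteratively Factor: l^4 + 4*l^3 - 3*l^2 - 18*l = (l)*(l^3 + 4*l^2 - 3*l - 18) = l*(l - 2)*(l^2 + 6*l + 9) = l*(l - 2)*(l + 3)*(l + 3)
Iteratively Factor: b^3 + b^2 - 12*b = (b + 4)*(b^2 - 3*b) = b*(b + 4)*(b - 3)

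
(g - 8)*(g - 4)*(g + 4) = g^3 - 8*g^2 - 16*g + 128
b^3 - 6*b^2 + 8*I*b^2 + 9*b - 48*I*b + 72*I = (b - 3)^2*(b + 8*I)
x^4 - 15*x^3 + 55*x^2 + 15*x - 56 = (x - 8)*(x - 7)*(x - 1)*(x + 1)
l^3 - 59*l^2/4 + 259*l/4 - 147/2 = (l - 7)*(l - 6)*(l - 7/4)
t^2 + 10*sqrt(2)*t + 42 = (t + 3*sqrt(2))*(t + 7*sqrt(2))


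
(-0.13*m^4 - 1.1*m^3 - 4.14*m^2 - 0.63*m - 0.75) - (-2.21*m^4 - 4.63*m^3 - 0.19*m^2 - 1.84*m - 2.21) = 2.08*m^4 + 3.53*m^3 - 3.95*m^2 + 1.21*m + 1.46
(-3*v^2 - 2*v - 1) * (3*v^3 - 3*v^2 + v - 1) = -9*v^5 + 3*v^4 + 4*v^2 + v + 1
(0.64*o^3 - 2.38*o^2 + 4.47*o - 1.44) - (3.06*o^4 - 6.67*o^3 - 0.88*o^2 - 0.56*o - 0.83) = -3.06*o^4 + 7.31*o^3 - 1.5*o^2 + 5.03*o - 0.61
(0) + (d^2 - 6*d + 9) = d^2 - 6*d + 9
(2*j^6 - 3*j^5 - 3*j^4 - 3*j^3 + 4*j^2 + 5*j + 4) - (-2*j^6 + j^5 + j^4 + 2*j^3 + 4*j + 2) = 4*j^6 - 4*j^5 - 4*j^4 - 5*j^3 + 4*j^2 + j + 2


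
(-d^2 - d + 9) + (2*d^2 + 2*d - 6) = d^2 + d + 3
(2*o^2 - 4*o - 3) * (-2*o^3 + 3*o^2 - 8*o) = -4*o^5 + 14*o^4 - 22*o^3 + 23*o^2 + 24*o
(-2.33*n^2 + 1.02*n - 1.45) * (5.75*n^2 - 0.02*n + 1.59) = -13.3975*n^4 + 5.9116*n^3 - 12.0626*n^2 + 1.6508*n - 2.3055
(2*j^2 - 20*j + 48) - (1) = 2*j^2 - 20*j + 47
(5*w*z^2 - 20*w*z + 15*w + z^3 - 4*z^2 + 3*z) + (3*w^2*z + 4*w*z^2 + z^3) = 3*w^2*z + 9*w*z^2 - 20*w*z + 15*w + 2*z^3 - 4*z^2 + 3*z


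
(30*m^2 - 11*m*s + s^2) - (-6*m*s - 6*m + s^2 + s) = 30*m^2 - 5*m*s + 6*m - s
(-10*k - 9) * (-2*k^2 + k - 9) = 20*k^3 + 8*k^2 + 81*k + 81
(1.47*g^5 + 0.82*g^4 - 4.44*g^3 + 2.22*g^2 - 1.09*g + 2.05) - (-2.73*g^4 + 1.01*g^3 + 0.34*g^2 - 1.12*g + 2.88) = 1.47*g^5 + 3.55*g^4 - 5.45*g^3 + 1.88*g^2 + 0.03*g - 0.83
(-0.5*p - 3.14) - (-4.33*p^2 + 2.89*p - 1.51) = 4.33*p^2 - 3.39*p - 1.63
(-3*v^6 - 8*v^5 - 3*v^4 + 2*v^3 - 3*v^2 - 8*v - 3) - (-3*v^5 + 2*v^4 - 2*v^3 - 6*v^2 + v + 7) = -3*v^6 - 5*v^5 - 5*v^4 + 4*v^3 + 3*v^2 - 9*v - 10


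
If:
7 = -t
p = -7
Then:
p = -7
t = -7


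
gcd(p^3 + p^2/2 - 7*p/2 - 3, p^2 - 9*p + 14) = p - 2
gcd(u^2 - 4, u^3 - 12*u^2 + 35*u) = 1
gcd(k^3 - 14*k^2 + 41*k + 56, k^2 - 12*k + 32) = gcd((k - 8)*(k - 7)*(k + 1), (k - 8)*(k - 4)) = k - 8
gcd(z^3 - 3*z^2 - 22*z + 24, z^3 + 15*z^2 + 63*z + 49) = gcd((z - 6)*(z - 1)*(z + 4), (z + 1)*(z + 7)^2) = 1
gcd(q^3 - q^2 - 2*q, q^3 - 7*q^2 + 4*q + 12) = q^2 - q - 2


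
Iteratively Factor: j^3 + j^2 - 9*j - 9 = (j - 3)*(j^2 + 4*j + 3) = (j - 3)*(j + 3)*(j + 1)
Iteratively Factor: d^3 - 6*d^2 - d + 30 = (d - 3)*(d^2 - 3*d - 10) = (d - 3)*(d + 2)*(d - 5)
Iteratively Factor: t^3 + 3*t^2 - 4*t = (t - 1)*(t^2 + 4*t) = t*(t - 1)*(t + 4)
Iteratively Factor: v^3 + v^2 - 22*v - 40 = (v + 2)*(v^2 - v - 20) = (v + 2)*(v + 4)*(v - 5)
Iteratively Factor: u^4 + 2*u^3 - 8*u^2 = (u)*(u^3 + 2*u^2 - 8*u) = u*(u - 2)*(u^2 + 4*u) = u*(u - 2)*(u + 4)*(u)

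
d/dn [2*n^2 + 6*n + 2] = 4*n + 6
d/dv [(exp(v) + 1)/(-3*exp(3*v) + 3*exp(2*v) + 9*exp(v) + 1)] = (-3*(exp(v) + 1)*(-3*exp(2*v) + 2*exp(v) + 3) - 3*exp(3*v) + 3*exp(2*v) + 9*exp(v) + 1)*exp(v)/(-3*exp(3*v) + 3*exp(2*v) + 9*exp(v) + 1)^2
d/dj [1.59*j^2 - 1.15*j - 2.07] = 3.18*j - 1.15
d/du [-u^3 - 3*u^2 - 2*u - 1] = -3*u^2 - 6*u - 2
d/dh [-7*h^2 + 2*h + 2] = 2 - 14*h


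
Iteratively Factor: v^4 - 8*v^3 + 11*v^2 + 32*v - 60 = (v + 2)*(v^3 - 10*v^2 + 31*v - 30) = (v - 5)*(v + 2)*(v^2 - 5*v + 6) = (v - 5)*(v - 2)*(v + 2)*(v - 3)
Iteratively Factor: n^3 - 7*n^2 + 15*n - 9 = (n - 3)*(n^2 - 4*n + 3) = (n - 3)^2*(n - 1)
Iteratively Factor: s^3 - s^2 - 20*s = (s)*(s^2 - s - 20) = s*(s - 5)*(s + 4)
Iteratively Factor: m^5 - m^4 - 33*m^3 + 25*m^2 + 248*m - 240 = (m - 5)*(m^4 + 4*m^3 - 13*m^2 - 40*m + 48) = (m - 5)*(m + 4)*(m^3 - 13*m + 12) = (m - 5)*(m - 1)*(m + 4)*(m^2 + m - 12) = (m - 5)*(m - 3)*(m - 1)*(m + 4)*(m + 4)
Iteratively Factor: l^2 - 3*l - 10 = (l + 2)*(l - 5)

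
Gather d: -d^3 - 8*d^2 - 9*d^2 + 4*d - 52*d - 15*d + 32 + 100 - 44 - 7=-d^3 - 17*d^2 - 63*d + 81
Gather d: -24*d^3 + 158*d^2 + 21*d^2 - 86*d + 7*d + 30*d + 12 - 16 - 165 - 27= -24*d^3 + 179*d^2 - 49*d - 196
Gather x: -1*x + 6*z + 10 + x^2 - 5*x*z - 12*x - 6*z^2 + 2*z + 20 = x^2 + x*(-5*z - 13) - 6*z^2 + 8*z + 30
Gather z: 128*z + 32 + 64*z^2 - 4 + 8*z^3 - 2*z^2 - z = 8*z^3 + 62*z^2 + 127*z + 28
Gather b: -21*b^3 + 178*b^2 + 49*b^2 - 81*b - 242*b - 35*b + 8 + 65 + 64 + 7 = -21*b^3 + 227*b^2 - 358*b + 144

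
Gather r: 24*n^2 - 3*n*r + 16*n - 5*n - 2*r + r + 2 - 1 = 24*n^2 + 11*n + r*(-3*n - 1) + 1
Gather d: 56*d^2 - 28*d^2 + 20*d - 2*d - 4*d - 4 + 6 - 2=28*d^2 + 14*d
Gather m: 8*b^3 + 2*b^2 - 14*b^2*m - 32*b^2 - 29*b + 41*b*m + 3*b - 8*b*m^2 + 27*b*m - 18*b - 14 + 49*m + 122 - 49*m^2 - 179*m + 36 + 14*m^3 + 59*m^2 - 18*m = 8*b^3 - 30*b^2 - 44*b + 14*m^3 + m^2*(10 - 8*b) + m*(-14*b^2 + 68*b - 148) + 144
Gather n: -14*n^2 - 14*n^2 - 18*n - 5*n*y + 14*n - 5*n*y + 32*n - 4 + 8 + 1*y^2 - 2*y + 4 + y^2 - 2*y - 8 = -28*n^2 + n*(28 - 10*y) + 2*y^2 - 4*y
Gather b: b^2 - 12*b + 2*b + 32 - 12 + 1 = b^2 - 10*b + 21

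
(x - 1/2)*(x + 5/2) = x^2 + 2*x - 5/4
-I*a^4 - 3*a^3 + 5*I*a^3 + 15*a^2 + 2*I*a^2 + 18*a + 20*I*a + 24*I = (a - 6)*(a + 1)*(a - 4*I)*(-I*a + 1)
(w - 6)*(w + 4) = w^2 - 2*w - 24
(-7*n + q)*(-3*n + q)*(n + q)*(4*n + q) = 84*n^4 + 65*n^3*q - 25*n^2*q^2 - 5*n*q^3 + q^4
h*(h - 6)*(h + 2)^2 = h^4 - 2*h^3 - 20*h^2 - 24*h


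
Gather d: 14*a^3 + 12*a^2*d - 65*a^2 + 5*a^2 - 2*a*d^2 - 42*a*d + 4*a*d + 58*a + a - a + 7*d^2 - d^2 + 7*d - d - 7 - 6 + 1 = 14*a^3 - 60*a^2 + 58*a + d^2*(6 - 2*a) + d*(12*a^2 - 38*a + 6) - 12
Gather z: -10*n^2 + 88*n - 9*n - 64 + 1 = -10*n^2 + 79*n - 63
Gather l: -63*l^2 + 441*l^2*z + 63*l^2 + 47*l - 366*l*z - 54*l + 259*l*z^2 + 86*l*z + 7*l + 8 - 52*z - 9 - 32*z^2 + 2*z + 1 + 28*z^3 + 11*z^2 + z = 441*l^2*z + l*(259*z^2 - 280*z) + 28*z^3 - 21*z^2 - 49*z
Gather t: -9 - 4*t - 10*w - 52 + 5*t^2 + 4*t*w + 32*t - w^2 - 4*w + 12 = 5*t^2 + t*(4*w + 28) - w^2 - 14*w - 49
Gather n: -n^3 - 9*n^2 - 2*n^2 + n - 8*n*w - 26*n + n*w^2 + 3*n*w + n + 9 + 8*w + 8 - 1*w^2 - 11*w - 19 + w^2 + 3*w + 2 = -n^3 - 11*n^2 + n*(w^2 - 5*w - 24)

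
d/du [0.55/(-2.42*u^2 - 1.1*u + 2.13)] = (2.662*u + 0.605)/(2.42*u^2 + 1.1*u - 2.13)^2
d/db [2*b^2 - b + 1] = 4*b - 1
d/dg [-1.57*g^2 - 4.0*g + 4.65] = -3.14*g - 4.0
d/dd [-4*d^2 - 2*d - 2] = -8*d - 2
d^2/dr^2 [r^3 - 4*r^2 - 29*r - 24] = 6*r - 8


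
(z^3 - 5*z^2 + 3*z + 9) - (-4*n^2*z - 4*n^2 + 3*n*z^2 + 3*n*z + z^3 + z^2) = 4*n^2*z + 4*n^2 - 3*n*z^2 - 3*n*z - 6*z^2 + 3*z + 9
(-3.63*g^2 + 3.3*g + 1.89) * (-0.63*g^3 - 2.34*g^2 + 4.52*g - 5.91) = 2.2869*g^5 + 6.4152*g^4 - 25.3203*g^3 + 31.9467*g^2 - 10.9602*g - 11.1699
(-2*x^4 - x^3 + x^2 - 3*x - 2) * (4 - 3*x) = 6*x^5 - 5*x^4 - 7*x^3 + 13*x^2 - 6*x - 8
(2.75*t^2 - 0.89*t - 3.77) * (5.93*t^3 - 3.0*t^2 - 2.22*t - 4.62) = 16.3075*t^5 - 13.5277*t^4 - 25.7911*t^3 + 0.580800000000001*t^2 + 12.4812*t + 17.4174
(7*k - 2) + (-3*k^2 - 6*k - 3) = -3*k^2 + k - 5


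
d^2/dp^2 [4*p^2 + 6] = 8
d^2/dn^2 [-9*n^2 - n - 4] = -18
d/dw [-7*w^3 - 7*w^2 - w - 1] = -21*w^2 - 14*w - 1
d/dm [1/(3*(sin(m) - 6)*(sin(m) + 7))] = -(sin(2*m) + cos(m))/(3*(sin(m) - 6)^2*(sin(m) + 7)^2)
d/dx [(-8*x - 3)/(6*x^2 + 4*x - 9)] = 12*(4*x^2 + 3*x + 7)/(36*x^4 + 48*x^3 - 92*x^2 - 72*x + 81)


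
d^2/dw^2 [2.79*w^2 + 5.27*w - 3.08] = 5.58000000000000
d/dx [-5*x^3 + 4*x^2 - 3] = x*(8 - 15*x)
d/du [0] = 0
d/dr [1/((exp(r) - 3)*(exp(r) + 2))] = (1 - 2*exp(r))*exp(r)/(exp(4*r) - 2*exp(3*r) - 11*exp(2*r) + 12*exp(r) + 36)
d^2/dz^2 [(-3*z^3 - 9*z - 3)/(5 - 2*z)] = 6*(4*z^3 - 30*z^2 + 75*z + 34)/(8*z^3 - 60*z^2 + 150*z - 125)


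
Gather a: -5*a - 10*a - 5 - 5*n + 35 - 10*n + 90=-15*a - 15*n + 120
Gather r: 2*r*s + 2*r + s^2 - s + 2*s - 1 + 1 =r*(2*s + 2) + s^2 + s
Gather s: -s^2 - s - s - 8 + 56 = -s^2 - 2*s + 48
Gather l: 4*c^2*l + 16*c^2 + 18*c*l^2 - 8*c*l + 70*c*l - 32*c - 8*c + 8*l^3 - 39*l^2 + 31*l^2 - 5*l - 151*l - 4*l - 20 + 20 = 16*c^2 - 40*c + 8*l^3 + l^2*(18*c - 8) + l*(4*c^2 + 62*c - 160)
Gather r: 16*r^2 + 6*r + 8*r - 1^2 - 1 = 16*r^2 + 14*r - 2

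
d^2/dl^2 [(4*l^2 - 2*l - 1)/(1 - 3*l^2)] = 2*(18*l^3 - 9*l^2 + 18*l - 1)/(27*l^6 - 27*l^4 + 9*l^2 - 1)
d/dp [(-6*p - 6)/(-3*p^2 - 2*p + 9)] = 6*(3*p^2 + 2*p - 2*(p + 1)*(3*p + 1) - 9)/(3*p^2 + 2*p - 9)^2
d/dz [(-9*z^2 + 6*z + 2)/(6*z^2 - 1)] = 6*(-6*z^2 - z - 1)/(36*z^4 - 12*z^2 + 1)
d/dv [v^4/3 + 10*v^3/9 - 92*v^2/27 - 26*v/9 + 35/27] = 4*v^3/3 + 10*v^2/3 - 184*v/27 - 26/9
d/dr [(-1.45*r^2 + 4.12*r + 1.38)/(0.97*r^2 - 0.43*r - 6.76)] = (-3.3729*r^2 + 16.9268*r - 27.2578)/(0.9409*r^4 - 0.8342*r^3 - 12.9295*r^2 + 5.8136*r + 45.6976)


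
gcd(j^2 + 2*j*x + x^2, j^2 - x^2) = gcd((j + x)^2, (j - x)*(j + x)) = j + x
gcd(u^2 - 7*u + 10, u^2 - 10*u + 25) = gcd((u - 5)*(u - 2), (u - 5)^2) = u - 5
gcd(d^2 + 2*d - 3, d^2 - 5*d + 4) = d - 1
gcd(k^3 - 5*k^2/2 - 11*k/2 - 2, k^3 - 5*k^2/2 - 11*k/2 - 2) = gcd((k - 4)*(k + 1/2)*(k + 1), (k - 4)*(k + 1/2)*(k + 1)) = k^3 - 5*k^2/2 - 11*k/2 - 2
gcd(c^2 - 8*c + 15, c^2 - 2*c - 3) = c - 3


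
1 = 1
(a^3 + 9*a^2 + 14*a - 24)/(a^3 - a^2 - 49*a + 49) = (a^2 + 10*a + 24)/(a^2 - 49)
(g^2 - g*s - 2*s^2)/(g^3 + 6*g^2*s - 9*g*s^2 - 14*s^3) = 1/(g + 7*s)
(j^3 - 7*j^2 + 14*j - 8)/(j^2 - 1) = (j^2 - 6*j + 8)/(j + 1)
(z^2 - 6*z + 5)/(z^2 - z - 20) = (z - 1)/(z + 4)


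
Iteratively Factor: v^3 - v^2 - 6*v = (v - 3)*(v^2 + 2*v) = (v - 3)*(v + 2)*(v)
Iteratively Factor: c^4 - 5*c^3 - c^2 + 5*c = (c)*(c^3 - 5*c^2 - c + 5) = c*(c + 1)*(c^2 - 6*c + 5) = c*(c - 1)*(c + 1)*(c - 5)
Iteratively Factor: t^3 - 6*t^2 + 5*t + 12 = (t - 4)*(t^2 - 2*t - 3) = (t - 4)*(t - 3)*(t + 1)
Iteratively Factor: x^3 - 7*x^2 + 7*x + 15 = (x + 1)*(x^2 - 8*x + 15) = (x - 3)*(x + 1)*(x - 5)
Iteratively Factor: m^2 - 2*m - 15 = (m + 3)*(m - 5)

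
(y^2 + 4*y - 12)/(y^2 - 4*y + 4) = (y + 6)/(y - 2)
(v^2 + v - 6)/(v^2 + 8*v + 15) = (v - 2)/(v + 5)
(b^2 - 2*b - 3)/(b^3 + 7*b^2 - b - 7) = (b - 3)/(b^2 + 6*b - 7)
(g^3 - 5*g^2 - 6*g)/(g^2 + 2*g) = (g^2 - 5*g - 6)/(g + 2)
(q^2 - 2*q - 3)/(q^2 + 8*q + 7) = (q - 3)/(q + 7)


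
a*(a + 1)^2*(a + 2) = a^4 + 4*a^3 + 5*a^2 + 2*a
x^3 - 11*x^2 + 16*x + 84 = (x - 7)*(x - 6)*(x + 2)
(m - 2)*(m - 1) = m^2 - 3*m + 2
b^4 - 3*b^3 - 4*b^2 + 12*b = b*(b - 3)*(b - 2)*(b + 2)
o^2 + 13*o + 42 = (o + 6)*(o + 7)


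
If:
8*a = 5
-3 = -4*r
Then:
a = 5/8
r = 3/4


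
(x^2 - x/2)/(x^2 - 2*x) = (x - 1/2)/(x - 2)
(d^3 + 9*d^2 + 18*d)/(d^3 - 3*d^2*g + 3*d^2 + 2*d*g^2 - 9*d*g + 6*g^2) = d*(d + 6)/(d^2 - 3*d*g + 2*g^2)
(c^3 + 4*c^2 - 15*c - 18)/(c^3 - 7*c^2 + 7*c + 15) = (c + 6)/(c - 5)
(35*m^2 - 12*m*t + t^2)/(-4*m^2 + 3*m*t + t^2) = (35*m^2 - 12*m*t + t^2)/(-4*m^2 + 3*m*t + t^2)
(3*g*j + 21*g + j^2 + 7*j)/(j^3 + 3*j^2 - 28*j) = (3*g + j)/(j*(j - 4))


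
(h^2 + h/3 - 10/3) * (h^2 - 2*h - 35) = h^4 - 5*h^3/3 - 39*h^2 - 5*h + 350/3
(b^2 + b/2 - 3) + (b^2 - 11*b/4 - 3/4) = 2*b^2 - 9*b/4 - 15/4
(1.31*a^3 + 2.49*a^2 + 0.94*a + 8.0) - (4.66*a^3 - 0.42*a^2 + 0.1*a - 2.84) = -3.35*a^3 + 2.91*a^2 + 0.84*a + 10.84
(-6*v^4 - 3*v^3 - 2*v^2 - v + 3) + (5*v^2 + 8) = -6*v^4 - 3*v^3 + 3*v^2 - v + 11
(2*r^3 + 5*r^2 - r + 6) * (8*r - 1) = 16*r^4 + 38*r^3 - 13*r^2 + 49*r - 6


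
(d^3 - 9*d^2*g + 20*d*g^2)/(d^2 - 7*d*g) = (d^2 - 9*d*g + 20*g^2)/(d - 7*g)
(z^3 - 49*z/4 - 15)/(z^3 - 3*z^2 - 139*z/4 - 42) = (2*z^2 - 3*z - 20)/(2*z^2 - 9*z - 56)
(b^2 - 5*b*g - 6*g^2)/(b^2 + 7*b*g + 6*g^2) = (b - 6*g)/(b + 6*g)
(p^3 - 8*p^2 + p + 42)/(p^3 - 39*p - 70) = (p - 3)/(p + 5)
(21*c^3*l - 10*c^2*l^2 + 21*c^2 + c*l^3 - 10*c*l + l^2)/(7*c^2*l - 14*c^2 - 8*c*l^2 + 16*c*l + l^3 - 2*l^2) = (3*c^2*l - c*l^2 + 3*c - l)/(c*l - 2*c - l^2 + 2*l)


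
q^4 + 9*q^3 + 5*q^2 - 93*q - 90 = (q - 3)*(q + 1)*(q + 5)*(q + 6)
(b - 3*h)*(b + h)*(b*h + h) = b^3*h - 2*b^2*h^2 + b^2*h - 3*b*h^3 - 2*b*h^2 - 3*h^3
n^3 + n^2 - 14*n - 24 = (n - 4)*(n + 2)*(n + 3)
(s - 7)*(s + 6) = s^2 - s - 42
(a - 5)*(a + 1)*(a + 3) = a^3 - a^2 - 17*a - 15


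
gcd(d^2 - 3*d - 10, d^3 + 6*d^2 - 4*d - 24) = d + 2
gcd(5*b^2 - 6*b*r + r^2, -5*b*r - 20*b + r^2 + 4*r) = -5*b + r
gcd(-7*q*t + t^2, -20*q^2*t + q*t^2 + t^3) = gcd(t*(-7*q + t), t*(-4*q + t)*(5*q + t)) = t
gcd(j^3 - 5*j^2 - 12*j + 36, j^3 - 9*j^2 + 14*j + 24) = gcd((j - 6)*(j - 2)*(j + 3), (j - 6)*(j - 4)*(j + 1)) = j - 6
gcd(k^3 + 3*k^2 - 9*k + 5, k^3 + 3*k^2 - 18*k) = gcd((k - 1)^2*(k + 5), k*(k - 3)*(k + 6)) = 1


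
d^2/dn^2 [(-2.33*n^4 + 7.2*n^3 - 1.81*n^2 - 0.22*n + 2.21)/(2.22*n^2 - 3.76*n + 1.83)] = (-22.966344*n^6 + 116.693856*n^5 - 254.438796*n^4 + 369.210864*n^3 - 281.415384*n^2 + 39.35124*n + 29.38093)/(10.941048*n^6 - 55.592352*n^5 + 121.213332*n^4 - 144.809632*n^3 + 99.919098*n^2 - 37.775592*n + 6.128487)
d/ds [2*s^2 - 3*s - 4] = 4*s - 3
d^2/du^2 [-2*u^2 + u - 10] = -4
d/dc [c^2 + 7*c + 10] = 2*c + 7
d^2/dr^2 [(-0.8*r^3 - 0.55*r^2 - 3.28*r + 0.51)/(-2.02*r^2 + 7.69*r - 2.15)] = (-3.5527136788005e-15*r^5 - 1.4210854715202e-14*r^4 + 131.523564*r^3 - 106.178724*r^2 - 15.7488119999999*r + 57.655548)/(8.242408*r^6 - 94.134828*r^5 + 384.683346*r^4 - 655.142629*r^3 + 409.440195*r^2 - 106.641075*r + 9.938375)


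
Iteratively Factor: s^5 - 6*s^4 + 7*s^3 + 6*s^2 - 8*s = (s)*(s^4 - 6*s^3 + 7*s^2 + 6*s - 8) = s*(s - 2)*(s^3 - 4*s^2 - s + 4) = s*(s - 2)*(s + 1)*(s^2 - 5*s + 4) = s*(s - 4)*(s - 2)*(s + 1)*(s - 1)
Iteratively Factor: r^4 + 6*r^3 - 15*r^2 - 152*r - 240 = (r + 4)*(r^3 + 2*r^2 - 23*r - 60) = (r - 5)*(r + 4)*(r^2 + 7*r + 12) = (r - 5)*(r + 3)*(r + 4)*(r + 4)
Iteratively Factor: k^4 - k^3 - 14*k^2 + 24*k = (k - 2)*(k^3 + k^2 - 12*k) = k*(k - 2)*(k^2 + k - 12) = k*(k - 3)*(k - 2)*(k + 4)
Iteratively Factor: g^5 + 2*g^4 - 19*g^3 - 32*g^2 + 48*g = (g - 4)*(g^4 + 6*g^3 + 5*g^2 - 12*g) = (g - 4)*(g + 4)*(g^3 + 2*g^2 - 3*g) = (g - 4)*(g - 1)*(g + 4)*(g^2 + 3*g) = (g - 4)*(g - 1)*(g + 3)*(g + 4)*(g)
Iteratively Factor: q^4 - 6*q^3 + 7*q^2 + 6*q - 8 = (q + 1)*(q^3 - 7*q^2 + 14*q - 8) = (q - 1)*(q + 1)*(q^2 - 6*q + 8) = (q - 4)*(q - 1)*(q + 1)*(q - 2)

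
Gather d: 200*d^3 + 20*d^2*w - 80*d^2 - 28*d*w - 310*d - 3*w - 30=200*d^3 + d^2*(20*w - 80) + d*(-28*w - 310) - 3*w - 30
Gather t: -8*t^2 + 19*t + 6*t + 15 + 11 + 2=-8*t^2 + 25*t + 28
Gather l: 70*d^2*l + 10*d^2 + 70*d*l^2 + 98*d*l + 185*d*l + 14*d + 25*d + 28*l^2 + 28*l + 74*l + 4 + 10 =10*d^2 + 39*d + l^2*(70*d + 28) + l*(70*d^2 + 283*d + 102) + 14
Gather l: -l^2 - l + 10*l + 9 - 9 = -l^2 + 9*l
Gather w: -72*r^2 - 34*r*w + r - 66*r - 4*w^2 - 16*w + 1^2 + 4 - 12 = -72*r^2 - 65*r - 4*w^2 + w*(-34*r - 16) - 7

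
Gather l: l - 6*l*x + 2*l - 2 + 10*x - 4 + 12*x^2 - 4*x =l*(3 - 6*x) + 12*x^2 + 6*x - 6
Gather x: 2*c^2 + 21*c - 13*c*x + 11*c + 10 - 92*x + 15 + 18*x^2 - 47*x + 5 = 2*c^2 + 32*c + 18*x^2 + x*(-13*c - 139) + 30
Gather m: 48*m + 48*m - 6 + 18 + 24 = 96*m + 36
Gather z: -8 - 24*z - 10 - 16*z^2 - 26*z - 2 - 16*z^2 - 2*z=-32*z^2 - 52*z - 20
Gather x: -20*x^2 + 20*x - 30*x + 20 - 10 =-20*x^2 - 10*x + 10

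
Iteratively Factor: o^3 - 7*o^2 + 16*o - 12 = (o - 2)*(o^2 - 5*o + 6) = (o - 2)^2*(o - 3)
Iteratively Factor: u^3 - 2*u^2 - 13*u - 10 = (u - 5)*(u^2 + 3*u + 2) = (u - 5)*(u + 2)*(u + 1)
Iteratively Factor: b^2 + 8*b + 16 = (b + 4)*(b + 4)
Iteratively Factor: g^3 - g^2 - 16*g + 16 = (g - 1)*(g^2 - 16) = (g - 1)*(g + 4)*(g - 4)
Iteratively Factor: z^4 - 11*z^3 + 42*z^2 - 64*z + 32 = (z - 4)*(z^3 - 7*z^2 + 14*z - 8) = (z - 4)^2*(z^2 - 3*z + 2) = (z - 4)^2*(z - 2)*(z - 1)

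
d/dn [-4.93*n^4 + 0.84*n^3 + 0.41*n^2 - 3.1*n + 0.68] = -19.72*n^3 + 2.52*n^2 + 0.82*n - 3.1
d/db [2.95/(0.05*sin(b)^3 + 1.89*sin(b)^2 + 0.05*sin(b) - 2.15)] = (-11.151*sin(b) + 0.22125*cos(2*b) - 0.36875)*cos(b)/(0.05*sin(b)^3 + 1.89*sin(b)^2 + 0.05*sin(b) - 2.15)^2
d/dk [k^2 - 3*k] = 2*k - 3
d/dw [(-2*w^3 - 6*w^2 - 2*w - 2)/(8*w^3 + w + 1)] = 4*w*(12*w^3 + 7*w^2 + 9*w - 3)/(64*w^6 + 16*w^4 + 16*w^3 + w^2 + 2*w + 1)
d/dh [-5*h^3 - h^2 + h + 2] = -15*h^2 - 2*h + 1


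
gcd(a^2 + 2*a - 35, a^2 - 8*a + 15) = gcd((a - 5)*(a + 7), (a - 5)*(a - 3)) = a - 5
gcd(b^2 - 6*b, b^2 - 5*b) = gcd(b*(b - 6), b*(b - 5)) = b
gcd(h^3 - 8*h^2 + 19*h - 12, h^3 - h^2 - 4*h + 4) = h - 1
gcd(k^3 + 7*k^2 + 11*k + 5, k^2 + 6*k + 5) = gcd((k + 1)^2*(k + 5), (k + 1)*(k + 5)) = k^2 + 6*k + 5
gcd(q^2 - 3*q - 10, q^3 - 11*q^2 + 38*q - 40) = q - 5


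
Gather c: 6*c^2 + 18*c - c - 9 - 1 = 6*c^2 + 17*c - 10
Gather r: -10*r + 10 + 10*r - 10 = 0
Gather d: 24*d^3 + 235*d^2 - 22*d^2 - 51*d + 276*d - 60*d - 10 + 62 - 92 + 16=24*d^3 + 213*d^2 + 165*d - 24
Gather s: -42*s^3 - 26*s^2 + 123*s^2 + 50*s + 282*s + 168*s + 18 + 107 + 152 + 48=-42*s^3 + 97*s^2 + 500*s + 325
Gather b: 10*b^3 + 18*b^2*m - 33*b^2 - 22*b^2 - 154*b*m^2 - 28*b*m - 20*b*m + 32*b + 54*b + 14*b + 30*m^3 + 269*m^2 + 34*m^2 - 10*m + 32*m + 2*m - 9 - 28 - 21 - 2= 10*b^3 + b^2*(18*m - 55) + b*(-154*m^2 - 48*m + 100) + 30*m^3 + 303*m^2 + 24*m - 60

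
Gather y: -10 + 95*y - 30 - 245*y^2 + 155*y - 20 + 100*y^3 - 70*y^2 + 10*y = 100*y^3 - 315*y^2 + 260*y - 60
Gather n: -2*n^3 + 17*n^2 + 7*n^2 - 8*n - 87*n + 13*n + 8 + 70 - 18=-2*n^3 + 24*n^2 - 82*n + 60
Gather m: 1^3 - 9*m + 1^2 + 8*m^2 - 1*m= 8*m^2 - 10*m + 2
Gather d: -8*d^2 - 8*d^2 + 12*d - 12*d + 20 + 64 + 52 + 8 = 144 - 16*d^2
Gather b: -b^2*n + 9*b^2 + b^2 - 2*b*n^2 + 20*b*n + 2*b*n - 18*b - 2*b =b^2*(10 - n) + b*(-2*n^2 + 22*n - 20)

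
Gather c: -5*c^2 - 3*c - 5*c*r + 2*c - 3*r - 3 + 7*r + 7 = -5*c^2 + c*(-5*r - 1) + 4*r + 4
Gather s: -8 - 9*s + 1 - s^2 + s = -s^2 - 8*s - 7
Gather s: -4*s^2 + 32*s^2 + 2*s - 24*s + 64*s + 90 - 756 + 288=28*s^2 + 42*s - 378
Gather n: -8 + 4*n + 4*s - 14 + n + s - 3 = 5*n + 5*s - 25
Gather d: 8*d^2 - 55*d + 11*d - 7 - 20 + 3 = 8*d^2 - 44*d - 24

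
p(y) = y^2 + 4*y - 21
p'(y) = 2*y + 4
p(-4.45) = -19.00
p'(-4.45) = -4.90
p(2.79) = -2.06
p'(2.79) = 9.58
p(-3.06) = -23.88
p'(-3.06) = -2.12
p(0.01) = -20.96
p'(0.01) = 4.02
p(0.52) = -18.65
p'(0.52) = 5.04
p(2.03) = -8.76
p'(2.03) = 8.06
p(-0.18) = -21.69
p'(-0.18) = 3.64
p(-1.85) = -24.98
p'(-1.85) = 0.30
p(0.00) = -21.00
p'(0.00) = 4.00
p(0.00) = -21.00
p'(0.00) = 4.00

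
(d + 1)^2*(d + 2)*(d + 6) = d^4 + 10*d^3 + 29*d^2 + 32*d + 12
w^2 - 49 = (w - 7)*(w + 7)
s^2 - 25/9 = (s - 5/3)*(s + 5/3)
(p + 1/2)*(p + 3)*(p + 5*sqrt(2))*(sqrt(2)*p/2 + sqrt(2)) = sqrt(2)*p^4/2 + 11*sqrt(2)*p^3/4 + 5*p^3 + 17*sqrt(2)*p^2/4 + 55*p^2/2 + 3*sqrt(2)*p/2 + 85*p/2 + 15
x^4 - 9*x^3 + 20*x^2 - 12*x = x*(x - 6)*(x - 2)*(x - 1)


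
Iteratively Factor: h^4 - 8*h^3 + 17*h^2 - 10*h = (h)*(h^3 - 8*h^2 + 17*h - 10) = h*(h - 5)*(h^2 - 3*h + 2) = h*(h - 5)*(h - 1)*(h - 2)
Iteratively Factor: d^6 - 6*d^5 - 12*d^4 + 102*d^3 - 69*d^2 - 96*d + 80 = (d + 4)*(d^5 - 10*d^4 + 28*d^3 - 10*d^2 - 29*d + 20) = (d - 4)*(d + 4)*(d^4 - 6*d^3 + 4*d^2 + 6*d - 5) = (d - 4)*(d - 1)*(d + 4)*(d^3 - 5*d^2 - d + 5) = (d - 4)*(d - 1)*(d + 1)*(d + 4)*(d^2 - 6*d + 5) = (d - 5)*(d - 4)*(d - 1)*(d + 1)*(d + 4)*(d - 1)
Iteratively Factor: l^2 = (l)*(l)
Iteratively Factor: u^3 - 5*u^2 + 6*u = (u - 3)*(u^2 - 2*u) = (u - 3)*(u - 2)*(u)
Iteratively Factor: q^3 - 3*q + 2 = (q - 1)*(q^2 + q - 2) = (q - 1)*(q + 2)*(q - 1)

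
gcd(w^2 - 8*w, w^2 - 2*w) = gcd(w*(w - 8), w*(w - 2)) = w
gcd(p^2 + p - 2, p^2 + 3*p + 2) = p + 2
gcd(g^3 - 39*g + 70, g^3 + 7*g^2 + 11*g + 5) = 1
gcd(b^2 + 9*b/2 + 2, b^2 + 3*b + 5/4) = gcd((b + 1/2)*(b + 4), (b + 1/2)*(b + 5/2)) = b + 1/2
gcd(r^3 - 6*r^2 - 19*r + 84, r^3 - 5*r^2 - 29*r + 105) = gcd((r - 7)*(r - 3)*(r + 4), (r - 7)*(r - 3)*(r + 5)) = r^2 - 10*r + 21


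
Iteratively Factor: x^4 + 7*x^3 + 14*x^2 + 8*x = (x + 1)*(x^3 + 6*x^2 + 8*x) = (x + 1)*(x + 2)*(x^2 + 4*x) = (x + 1)*(x + 2)*(x + 4)*(x)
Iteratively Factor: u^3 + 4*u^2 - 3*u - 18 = (u + 3)*(u^2 + u - 6) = (u + 3)^2*(u - 2)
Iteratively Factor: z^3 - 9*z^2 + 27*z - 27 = (z - 3)*(z^2 - 6*z + 9) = (z - 3)^2*(z - 3)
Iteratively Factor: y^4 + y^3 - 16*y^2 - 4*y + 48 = (y - 3)*(y^3 + 4*y^2 - 4*y - 16) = (y - 3)*(y + 4)*(y^2 - 4) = (y - 3)*(y + 2)*(y + 4)*(y - 2)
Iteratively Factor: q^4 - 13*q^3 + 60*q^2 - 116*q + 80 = (q - 2)*(q^3 - 11*q^2 + 38*q - 40) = (q - 2)^2*(q^2 - 9*q + 20) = (q - 5)*(q - 2)^2*(q - 4)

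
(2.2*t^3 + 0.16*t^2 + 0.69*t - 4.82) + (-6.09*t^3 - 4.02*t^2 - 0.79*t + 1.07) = -3.89*t^3 - 3.86*t^2 - 0.1*t - 3.75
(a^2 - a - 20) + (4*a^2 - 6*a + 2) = 5*a^2 - 7*a - 18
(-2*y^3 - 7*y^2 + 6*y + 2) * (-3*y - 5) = 6*y^4 + 31*y^3 + 17*y^2 - 36*y - 10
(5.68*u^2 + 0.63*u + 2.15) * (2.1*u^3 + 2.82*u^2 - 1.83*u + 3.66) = 11.928*u^5 + 17.3406*u^4 - 4.1028*u^3 + 25.6989*u^2 - 1.6287*u + 7.869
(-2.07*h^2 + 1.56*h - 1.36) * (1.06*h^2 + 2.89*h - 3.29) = -2.1942*h^4 - 4.3287*h^3 + 9.8771*h^2 - 9.0628*h + 4.4744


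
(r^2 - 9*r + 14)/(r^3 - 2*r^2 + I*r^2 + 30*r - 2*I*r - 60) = (r - 7)/(r^2 + I*r + 30)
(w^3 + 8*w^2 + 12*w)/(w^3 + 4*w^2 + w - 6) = w*(w + 6)/(w^2 + 2*w - 3)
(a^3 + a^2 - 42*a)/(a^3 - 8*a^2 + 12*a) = (a + 7)/(a - 2)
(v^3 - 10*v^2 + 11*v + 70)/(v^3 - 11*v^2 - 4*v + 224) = (v^2 - 3*v - 10)/(v^2 - 4*v - 32)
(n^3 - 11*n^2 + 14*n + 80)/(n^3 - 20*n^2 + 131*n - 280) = (n + 2)/(n - 7)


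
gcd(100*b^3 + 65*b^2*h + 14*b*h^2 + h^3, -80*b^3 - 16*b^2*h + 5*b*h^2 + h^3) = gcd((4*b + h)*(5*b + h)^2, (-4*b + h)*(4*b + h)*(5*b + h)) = 20*b^2 + 9*b*h + h^2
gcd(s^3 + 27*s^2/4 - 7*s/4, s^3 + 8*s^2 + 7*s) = s^2 + 7*s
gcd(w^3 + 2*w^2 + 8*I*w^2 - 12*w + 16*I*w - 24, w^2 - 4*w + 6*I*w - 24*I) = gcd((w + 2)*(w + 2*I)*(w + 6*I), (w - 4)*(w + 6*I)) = w + 6*I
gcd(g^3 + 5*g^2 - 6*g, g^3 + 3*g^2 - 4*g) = g^2 - g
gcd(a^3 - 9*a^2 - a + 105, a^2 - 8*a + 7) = a - 7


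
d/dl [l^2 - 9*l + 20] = 2*l - 9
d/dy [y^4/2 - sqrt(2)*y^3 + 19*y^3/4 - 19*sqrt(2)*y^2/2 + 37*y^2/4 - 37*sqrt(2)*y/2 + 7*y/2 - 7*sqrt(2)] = 2*y^3 - 3*sqrt(2)*y^2 + 57*y^2/4 - 19*sqrt(2)*y + 37*y/2 - 37*sqrt(2)/2 + 7/2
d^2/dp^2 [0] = 0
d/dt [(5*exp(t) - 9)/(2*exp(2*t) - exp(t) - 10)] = (-(4*exp(t) - 1)*(5*exp(t) - 9) + 10*exp(2*t) - 5*exp(t) - 50)*exp(t)/(-2*exp(2*t) + exp(t) + 10)^2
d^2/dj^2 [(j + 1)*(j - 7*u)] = 2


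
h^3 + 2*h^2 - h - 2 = (h - 1)*(h + 1)*(h + 2)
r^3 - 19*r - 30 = (r - 5)*(r + 2)*(r + 3)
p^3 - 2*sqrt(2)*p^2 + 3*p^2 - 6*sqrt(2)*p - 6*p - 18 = (p + 3)*(p - 3*sqrt(2))*(p + sqrt(2))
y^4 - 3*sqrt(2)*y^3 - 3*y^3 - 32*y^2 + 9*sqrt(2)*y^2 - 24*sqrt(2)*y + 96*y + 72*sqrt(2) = (y - 3)*(y - 6*sqrt(2))*(y + sqrt(2))*(y + 2*sqrt(2))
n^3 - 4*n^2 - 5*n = n*(n - 5)*(n + 1)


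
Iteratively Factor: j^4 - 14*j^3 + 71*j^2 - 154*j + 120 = (j - 4)*(j^3 - 10*j^2 + 31*j - 30) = (j - 5)*(j - 4)*(j^2 - 5*j + 6) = (j - 5)*(j - 4)*(j - 2)*(j - 3)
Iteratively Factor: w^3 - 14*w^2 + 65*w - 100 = (w - 5)*(w^2 - 9*w + 20) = (w - 5)^2*(w - 4)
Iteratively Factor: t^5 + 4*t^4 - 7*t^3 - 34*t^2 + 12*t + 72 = (t + 3)*(t^4 + t^3 - 10*t^2 - 4*t + 24) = (t - 2)*(t + 3)*(t^3 + 3*t^2 - 4*t - 12) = (t - 2)*(t + 2)*(t + 3)*(t^2 + t - 6) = (t - 2)*(t + 2)*(t + 3)^2*(t - 2)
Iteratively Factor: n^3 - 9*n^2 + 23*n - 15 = (n - 5)*(n^2 - 4*n + 3) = (n - 5)*(n - 3)*(n - 1)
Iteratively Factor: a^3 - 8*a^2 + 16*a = (a)*(a^2 - 8*a + 16) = a*(a - 4)*(a - 4)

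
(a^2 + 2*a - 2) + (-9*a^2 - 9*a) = -8*a^2 - 7*a - 2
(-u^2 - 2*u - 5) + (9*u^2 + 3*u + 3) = 8*u^2 + u - 2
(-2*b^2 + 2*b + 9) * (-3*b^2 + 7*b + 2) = 6*b^4 - 20*b^3 - 17*b^2 + 67*b + 18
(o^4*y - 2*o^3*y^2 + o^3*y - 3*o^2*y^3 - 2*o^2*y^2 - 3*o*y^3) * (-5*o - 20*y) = -5*o^5*y - 10*o^4*y^2 - 5*o^4*y + 55*o^3*y^3 - 10*o^3*y^2 + 60*o^2*y^4 + 55*o^2*y^3 + 60*o*y^4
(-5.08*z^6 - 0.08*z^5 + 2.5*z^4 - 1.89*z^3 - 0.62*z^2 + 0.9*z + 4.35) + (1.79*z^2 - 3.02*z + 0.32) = -5.08*z^6 - 0.08*z^5 + 2.5*z^4 - 1.89*z^3 + 1.17*z^2 - 2.12*z + 4.67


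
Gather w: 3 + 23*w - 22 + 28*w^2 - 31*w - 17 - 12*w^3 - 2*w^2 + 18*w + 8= -12*w^3 + 26*w^2 + 10*w - 28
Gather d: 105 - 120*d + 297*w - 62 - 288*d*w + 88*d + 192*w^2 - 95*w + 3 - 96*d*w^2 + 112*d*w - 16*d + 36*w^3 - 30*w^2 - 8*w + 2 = d*(-96*w^2 - 176*w - 48) + 36*w^3 + 162*w^2 + 194*w + 48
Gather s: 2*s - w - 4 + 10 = 2*s - w + 6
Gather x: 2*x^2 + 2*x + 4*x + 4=2*x^2 + 6*x + 4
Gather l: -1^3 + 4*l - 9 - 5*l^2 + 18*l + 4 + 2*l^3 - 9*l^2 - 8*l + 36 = 2*l^3 - 14*l^2 + 14*l + 30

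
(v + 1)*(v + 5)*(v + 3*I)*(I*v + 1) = I*v^4 - 2*v^3 + 6*I*v^3 - 12*v^2 + 8*I*v^2 - 10*v + 18*I*v + 15*I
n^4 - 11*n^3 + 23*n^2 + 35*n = n*(n - 7)*(n - 5)*(n + 1)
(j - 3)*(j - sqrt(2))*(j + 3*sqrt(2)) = j^3 - 3*j^2 + 2*sqrt(2)*j^2 - 6*sqrt(2)*j - 6*j + 18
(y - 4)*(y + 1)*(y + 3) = y^3 - 13*y - 12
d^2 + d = d*(d + 1)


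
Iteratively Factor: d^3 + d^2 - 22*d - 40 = (d - 5)*(d^2 + 6*d + 8) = (d - 5)*(d + 4)*(d + 2)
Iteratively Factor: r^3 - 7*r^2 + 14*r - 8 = (r - 1)*(r^2 - 6*r + 8) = (r - 4)*(r - 1)*(r - 2)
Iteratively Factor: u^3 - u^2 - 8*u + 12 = (u - 2)*(u^2 + u - 6) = (u - 2)*(u + 3)*(u - 2)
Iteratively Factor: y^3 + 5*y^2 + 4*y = (y + 1)*(y^2 + 4*y) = (y + 1)*(y + 4)*(y)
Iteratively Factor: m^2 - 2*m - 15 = (m - 5)*(m + 3)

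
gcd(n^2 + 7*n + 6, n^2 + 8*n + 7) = n + 1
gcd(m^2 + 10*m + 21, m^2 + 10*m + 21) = m^2 + 10*m + 21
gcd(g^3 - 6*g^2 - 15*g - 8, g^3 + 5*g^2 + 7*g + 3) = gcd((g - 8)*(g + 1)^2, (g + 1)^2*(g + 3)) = g^2 + 2*g + 1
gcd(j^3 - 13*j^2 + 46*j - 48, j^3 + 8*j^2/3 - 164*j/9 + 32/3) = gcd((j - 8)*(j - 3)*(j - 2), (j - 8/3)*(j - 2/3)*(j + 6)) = 1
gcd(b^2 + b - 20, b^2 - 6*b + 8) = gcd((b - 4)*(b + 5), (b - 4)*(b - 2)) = b - 4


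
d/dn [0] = 0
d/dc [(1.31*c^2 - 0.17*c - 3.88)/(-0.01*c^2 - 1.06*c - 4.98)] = (-1.3903*c^2 - 13.1252*c - 3.2662)/(0.0001*c^4 + 0.0212*c^3 + 1.2232*c^2 + 10.5576*c + 24.8004)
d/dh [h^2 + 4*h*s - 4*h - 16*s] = 2*h + 4*s - 4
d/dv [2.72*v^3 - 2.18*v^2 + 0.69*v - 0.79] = 8.16*v^2 - 4.36*v + 0.69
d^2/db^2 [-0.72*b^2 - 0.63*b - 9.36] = -1.44000000000000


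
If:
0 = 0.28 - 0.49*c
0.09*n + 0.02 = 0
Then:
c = 0.57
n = -0.22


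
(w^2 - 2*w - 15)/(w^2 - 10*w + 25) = (w + 3)/(w - 5)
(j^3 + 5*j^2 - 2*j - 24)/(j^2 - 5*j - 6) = (-j^3 - 5*j^2 + 2*j + 24)/(-j^2 + 5*j + 6)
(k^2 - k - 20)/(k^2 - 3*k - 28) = (k - 5)/(k - 7)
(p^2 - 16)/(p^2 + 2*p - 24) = (p + 4)/(p + 6)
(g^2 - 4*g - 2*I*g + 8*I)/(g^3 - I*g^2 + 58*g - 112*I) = (g - 4)/(g^2 + I*g + 56)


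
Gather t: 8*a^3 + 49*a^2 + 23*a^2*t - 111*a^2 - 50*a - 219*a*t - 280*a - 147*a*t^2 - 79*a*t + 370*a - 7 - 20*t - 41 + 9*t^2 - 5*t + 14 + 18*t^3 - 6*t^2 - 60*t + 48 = 8*a^3 - 62*a^2 + 40*a + 18*t^3 + t^2*(3 - 147*a) + t*(23*a^2 - 298*a - 85) + 14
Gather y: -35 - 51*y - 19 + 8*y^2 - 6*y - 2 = 8*y^2 - 57*y - 56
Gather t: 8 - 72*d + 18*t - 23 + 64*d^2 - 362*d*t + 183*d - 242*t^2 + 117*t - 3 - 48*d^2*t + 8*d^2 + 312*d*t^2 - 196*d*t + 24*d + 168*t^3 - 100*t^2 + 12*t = 72*d^2 + 135*d + 168*t^3 + t^2*(312*d - 342) + t*(-48*d^2 - 558*d + 147) - 18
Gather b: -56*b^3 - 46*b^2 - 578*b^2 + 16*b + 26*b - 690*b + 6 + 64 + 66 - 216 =-56*b^3 - 624*b^2 - 648*b - 80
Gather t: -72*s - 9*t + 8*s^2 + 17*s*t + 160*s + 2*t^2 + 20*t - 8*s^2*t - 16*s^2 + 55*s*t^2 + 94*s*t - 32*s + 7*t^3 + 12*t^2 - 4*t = -8*s^2 + 56*s + 7*t^3 + t^2*(55*s + 14) + t*(-8*s^2 + 111*s + 7)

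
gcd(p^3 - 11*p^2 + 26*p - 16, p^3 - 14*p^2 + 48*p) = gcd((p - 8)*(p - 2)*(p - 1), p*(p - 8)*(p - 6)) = p - 8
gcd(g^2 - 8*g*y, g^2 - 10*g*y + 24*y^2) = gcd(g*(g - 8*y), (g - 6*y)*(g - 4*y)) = 1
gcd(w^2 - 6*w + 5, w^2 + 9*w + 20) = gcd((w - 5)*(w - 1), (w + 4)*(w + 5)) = 1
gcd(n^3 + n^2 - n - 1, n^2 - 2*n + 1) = n - 1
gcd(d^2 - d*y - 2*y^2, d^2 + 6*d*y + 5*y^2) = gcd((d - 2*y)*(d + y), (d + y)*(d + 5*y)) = d + y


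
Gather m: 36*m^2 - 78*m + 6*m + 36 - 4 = 36*m^2 - 72*m + 32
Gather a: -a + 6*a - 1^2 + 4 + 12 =5*a + 15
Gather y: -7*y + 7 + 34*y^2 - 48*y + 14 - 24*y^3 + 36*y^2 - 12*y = -24*y^3 + 70*y^2 - 67*y + 21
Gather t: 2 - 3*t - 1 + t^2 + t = t^2 - 2*t + 1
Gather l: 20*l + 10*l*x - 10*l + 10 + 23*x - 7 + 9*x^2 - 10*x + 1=l*(10*x + 10) + 9*x^2 + 13*x + 4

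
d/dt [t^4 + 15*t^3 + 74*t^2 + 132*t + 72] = 4*t^3 + 45*t^2 + 148*t + 132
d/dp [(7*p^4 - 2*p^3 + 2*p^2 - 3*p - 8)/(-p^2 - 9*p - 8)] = (-14*p^5 - 187*p^4 - 188*p^3 + 27*p^2 - 48*p - 48)/(p^4 + 18*p^3 + 97*p^2 + 144*p + 64)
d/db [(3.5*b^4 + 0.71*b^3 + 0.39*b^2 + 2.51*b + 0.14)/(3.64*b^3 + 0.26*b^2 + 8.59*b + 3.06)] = (12.74*b^6 + 1.82*b^5 + 88.96*b^4 + 36.765*b^3 + 7.6865*b^2 + 2.314*b + 6.478)/(13.2496*b^6 + 1.8928*b^5 + 62.6028*b^4 + 26.7436*b^3 + 75.3793*b^2 + 52.5708*b + 9.3636)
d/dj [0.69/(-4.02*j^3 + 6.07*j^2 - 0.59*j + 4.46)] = (8.3214*j^2 - 8.3766*j + 0.4071)/(4.02*j^3 - 6.07*j^2 + 0.59*j - 4.46)^2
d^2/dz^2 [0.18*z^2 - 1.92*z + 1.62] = 0.360000000000000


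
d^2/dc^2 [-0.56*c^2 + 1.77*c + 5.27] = -1.12000000000000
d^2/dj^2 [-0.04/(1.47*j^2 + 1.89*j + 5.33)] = (0.172872*j^2 + 0.222264*j - 0.04*(2.94*j + 1.89)*(5.88*j + 3.78) + 0.626808)/(1.47*j^2 + 1.89*j + 5.33)^3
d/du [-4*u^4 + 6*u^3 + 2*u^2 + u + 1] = -16*u^3 + 18*u^2 + 4*u + 1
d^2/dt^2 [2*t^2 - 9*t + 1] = 4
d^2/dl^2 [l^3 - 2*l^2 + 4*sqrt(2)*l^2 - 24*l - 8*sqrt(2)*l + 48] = 6*l - 4 + 8*sqrt(2)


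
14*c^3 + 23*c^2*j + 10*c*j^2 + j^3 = (c + j)*(2*c + j)*(7*c + j)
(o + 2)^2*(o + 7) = o^3 + 11*o^2 + 32*o + 28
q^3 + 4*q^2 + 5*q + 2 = (q + 1)^2*(q + 2)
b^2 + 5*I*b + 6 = (b - I)*(b + 6*I)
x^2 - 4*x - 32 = (x - 8)*(x + 4)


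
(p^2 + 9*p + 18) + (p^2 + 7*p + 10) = 2*p^2 + 16*p + 28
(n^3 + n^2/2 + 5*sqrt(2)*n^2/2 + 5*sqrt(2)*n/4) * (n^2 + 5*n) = n^5 + 5*sqrt(2)*n^4/2 + 11*n^4/2 + 5*n^3/2 + 55*sqrt(2)*n^3/4 + 25*sqrt(2)*n^2/4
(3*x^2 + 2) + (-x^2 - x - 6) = 2*x^2 - x - 4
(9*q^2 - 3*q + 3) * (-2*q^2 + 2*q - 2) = -18*q^4 + 24*q^3 - 30*q^2 + 12*q - 6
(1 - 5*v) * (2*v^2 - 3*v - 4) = -10*v^3 + 17*v^2 + 17*v - 4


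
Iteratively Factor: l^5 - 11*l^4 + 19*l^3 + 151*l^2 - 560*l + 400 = (l - 4)*(l^4 - 7*l^3 - 9*l^2 + 115*l - 100) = (l - 4)*(l + 4)*(l^3 - 11*l^2 + 35*l - 25) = (l - 5)*(l - 4)*(l + 4)*(l^2 - 6*l + 5) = (l - 5)*(l - 4)*(l - 1)*(l + 4)*(l - 5)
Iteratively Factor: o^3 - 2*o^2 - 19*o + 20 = (o - 5)*(o^2 + 3*o - 4) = (o - 5)*(o + 4)*(o - 1)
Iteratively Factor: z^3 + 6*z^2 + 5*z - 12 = (z + 3)*(z^2 + 3*z - 4) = (z + 3)*(z + 4)*(z - 1)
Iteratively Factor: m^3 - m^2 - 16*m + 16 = (m - 1)*(m^2 - 16) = (m - 1)*(m + 4)*(m - 4)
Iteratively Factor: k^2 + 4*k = (k + 4)*(k)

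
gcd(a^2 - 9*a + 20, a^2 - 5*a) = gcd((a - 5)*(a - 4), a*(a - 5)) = a - 5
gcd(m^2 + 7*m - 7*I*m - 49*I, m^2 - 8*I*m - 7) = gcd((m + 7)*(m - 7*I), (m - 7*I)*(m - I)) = m - 7*I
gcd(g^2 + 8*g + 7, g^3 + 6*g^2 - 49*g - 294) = g + 7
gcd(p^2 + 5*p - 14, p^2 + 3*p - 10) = p - 2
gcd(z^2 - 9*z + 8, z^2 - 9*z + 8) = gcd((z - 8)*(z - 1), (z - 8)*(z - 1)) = z^2 - 9*z + 8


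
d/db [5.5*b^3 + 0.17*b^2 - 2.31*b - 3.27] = 16.5*b^2 + 0.34*b - 2.31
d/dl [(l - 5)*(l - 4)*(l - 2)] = 3*l^2 - 22*l + 38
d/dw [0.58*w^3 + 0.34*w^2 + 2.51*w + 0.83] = 1.74*w^2 + 0.68*w + 2.51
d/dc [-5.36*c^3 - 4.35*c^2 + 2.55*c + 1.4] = -16.08*c^2 - 8.7*c + 2.55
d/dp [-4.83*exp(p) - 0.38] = -4.83*exp(p)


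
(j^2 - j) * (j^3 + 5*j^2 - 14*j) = j^5 + 4*j^4 - 19*j^3 + 14*j^2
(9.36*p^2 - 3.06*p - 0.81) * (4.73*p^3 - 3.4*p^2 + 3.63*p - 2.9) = 44.2728*p^5 - 46.2978*p^4 + 40.5495*p^3 - 35.4978*p^2 + 5.9337*p + 2.349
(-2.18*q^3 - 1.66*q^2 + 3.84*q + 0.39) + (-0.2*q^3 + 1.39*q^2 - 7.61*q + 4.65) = -2.38*q^3 - 0.27*q^2 - 3.77*q + 5.04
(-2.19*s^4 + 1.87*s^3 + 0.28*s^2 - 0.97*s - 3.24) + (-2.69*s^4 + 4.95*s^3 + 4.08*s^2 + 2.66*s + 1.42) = -4.88*s^4 + 6.82*s^3 + 4.36*s^2 + 1.69*s - 1.82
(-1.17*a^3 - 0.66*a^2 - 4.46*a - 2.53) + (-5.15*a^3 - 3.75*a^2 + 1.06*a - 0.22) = -6.32*a^3 - 4.41*a^2 - 3.4*a - 2.75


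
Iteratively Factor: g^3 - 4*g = (g + 2)*(g^2 - 2*g) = (g - 2)*(g + 2)*(g)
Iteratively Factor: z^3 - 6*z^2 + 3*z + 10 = (z + 1)*(z^2 - 7*z + 10) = (z - 2)*(z + 1)*(z - 5)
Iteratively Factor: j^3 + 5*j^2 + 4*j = (j + 1)*(j^2 + 4*j) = j*(j + 1)*(j + 4)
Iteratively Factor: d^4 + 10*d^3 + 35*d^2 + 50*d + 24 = (d + 4)*(d^3 + 6*d^2 + 11*d + 6) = (d + 2)*(d + 4)*(d^2 + 4*d + 3) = (d + 1)*(d + 2)*(d + 4)*(d + 3)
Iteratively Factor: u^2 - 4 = (u + 2)*(u - 2)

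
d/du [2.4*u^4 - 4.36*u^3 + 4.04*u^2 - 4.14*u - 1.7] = 9.6*u^3 - 13.08*u^2 + 8.08*u - 4.14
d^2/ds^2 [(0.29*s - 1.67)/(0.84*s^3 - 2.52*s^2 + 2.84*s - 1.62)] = (1.227744*s^5 - 17.823456*s^4 + 58.86048*s^3 - 82.799136*s^2 + 50.972544*s - 10.635424)/(0.592704*s^9 - 5.334336*s^8 + 22.01472*s^7 - 55.502496*s^6 + 95.006016*s^5 - 115.026912*s^4 + 99.083888*s^3 - 59.03928*s^2 + 22.359888*s - 4.251528)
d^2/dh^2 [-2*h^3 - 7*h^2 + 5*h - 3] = -12*h - 14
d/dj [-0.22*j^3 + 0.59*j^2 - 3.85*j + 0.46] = -0.66*j^2 + 1.18*j - 3.85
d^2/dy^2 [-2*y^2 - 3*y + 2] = -4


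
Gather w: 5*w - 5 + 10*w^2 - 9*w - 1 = 10*w^2 - 4*w - 6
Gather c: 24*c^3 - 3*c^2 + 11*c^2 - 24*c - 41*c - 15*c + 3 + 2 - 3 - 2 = 24*c^3 + 8*c^2 - 80*c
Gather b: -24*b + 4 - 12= -24*b - 8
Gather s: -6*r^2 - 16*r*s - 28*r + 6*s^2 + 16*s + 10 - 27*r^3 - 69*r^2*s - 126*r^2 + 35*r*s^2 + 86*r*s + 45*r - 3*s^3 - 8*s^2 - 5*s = -27*r^3 - 132*r^2 + 17*r - 3*s^3 + s^2*(35*r - 2) + s*(-69*r^2 + 70*r + 11) + 10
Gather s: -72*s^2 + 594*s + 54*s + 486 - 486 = -72*s^2 + 648*s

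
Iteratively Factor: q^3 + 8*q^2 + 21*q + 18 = (q + 2)*(q^2 + 6*q + 9) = (q + 2)*(q + 3)*(q + 3)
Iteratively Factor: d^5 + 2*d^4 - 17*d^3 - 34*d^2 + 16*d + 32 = (d + 2)*(d^4 - 17*d^2 + 16) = (d + 1)*(d + 2)*(d^3 - d^2 - 16*d + 16) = (d + 1)*(d + 2)*(d + 4)*(d^2 - 5*d + 4) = (d - 1)*(d + 1)*(d + 2)*(d + 4)*(d - 4)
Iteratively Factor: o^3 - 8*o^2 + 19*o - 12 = (o - 3)*(o^2 - 5*o + 4) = (o - 3)*(o - 1)*(o - 4)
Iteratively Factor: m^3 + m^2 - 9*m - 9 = (m - 3)*(m^2 + 4*m + 3) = (m - 3)*(m + 3)*(m + 1)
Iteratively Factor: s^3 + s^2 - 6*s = (s - 2)*(s^2 + 3*s) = s*(s - 2)*(s + 3)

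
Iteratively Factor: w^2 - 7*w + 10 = (w - 5)*(w - 2)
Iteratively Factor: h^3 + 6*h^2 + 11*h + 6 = (h + 2)*(h^2 + 4*h + 3) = (h + 2)*(h + 3)*(h + 1)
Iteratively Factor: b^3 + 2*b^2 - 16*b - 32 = (b + 2)*(b^2 - 16) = (b - 4)*(b + 2)*(b + 4)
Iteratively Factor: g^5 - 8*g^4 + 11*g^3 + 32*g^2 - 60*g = (g - 3)*(g^4 - 5*g^3 - 4*g^2 + 20*g) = g*(g - 3)*(g^3 - 5*g^2 - 4*g + 20) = g*(g - 3)*(g + 2)*(g^2 - 7*g + 10) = g*(g - 5)*(g - 3)*(g + 2)*(g - 2)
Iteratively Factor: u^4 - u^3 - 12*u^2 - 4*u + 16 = (u + 2)*(u^3 - 3*u^2 - 6*u + 8) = (u - 1)*(u + 2)*(u^2 - 2*u - 8) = (u - 1)*(u + 2)^2*(u - 4)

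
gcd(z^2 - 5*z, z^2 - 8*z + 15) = z - 5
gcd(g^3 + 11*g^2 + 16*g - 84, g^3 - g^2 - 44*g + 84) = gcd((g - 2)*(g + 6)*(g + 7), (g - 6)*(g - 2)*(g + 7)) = g^2 + 5*g - 14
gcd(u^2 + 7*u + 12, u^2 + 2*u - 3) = u + 3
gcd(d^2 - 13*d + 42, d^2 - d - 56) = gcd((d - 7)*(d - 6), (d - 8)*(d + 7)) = 1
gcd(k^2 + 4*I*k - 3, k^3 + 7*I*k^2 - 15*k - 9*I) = k^2 + 4*I*k - 3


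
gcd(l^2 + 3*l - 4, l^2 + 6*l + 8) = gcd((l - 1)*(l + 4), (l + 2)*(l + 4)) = l + 4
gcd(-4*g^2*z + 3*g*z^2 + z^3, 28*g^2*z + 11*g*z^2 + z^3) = 4*g*z + z^2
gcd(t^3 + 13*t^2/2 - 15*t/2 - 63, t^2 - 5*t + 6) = t - 3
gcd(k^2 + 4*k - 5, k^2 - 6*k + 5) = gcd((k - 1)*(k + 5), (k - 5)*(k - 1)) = k - 1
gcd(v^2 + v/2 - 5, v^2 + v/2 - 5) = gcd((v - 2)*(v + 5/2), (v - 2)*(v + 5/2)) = v^2 + v/2 - 5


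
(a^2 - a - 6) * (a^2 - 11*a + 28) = a^4 - 12*a^3 + 33*a^2 + 38*a - 168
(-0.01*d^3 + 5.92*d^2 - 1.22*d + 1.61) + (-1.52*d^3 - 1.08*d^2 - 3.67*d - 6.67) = -1.53*d^3 + 4.84*d^2 - 4.89*d - 5.06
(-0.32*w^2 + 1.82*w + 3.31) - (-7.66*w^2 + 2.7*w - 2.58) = 7.34*w^2 - 0.88*w + 5.89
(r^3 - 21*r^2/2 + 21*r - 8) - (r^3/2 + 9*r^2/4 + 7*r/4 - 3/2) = r^3/2 - 51*r^2/4 + 77*r/4 - 13/2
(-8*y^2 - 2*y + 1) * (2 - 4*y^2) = 32*y^4 + 8*y^3 - 20*y^2 - 4*y + 2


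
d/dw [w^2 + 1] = 2*w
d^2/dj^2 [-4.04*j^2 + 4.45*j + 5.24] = -8.08000000000000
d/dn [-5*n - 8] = -5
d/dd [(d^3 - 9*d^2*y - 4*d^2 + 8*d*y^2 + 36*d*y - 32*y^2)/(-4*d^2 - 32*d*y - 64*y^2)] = (-d^3 - 12*d^2*y + 80*d*y^2 + 68*d*y - 32*y^3 - 208*y^2)/(4*(d^3 + 12*d^2*y + 48*d*y^2 + 64*y^3))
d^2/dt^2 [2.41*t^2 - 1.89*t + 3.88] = 4.82000000000000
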